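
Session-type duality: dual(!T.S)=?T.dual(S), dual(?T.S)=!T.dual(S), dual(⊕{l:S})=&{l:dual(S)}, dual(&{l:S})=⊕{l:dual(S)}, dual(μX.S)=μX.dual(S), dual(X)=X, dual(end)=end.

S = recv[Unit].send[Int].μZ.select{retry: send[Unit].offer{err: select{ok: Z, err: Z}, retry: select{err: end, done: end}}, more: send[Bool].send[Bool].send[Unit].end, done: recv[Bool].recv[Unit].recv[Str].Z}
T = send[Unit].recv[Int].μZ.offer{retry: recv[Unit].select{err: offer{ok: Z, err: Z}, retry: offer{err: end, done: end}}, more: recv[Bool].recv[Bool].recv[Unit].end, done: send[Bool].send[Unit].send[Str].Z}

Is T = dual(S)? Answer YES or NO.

YES

recv[Unit] ‖ send[Unit]  match
  send[Int] ‖ recv[Int]  match
    μZ ‖ μZ  match (rec unchanged)
      select{retry,more,done} ‖ offer{retry,more,done}  match label sets agree
        • retry:
          send[Unit] ‖ recv[Unit]  match
            offer{err,retry} ‖ select{err,retry}  match label sets agree
              • err:
                select{ok,err} ‖ offer{ok,err}  match label sets agree
                  • ok:
                    Z ‖ Z  match
                  • err:
                    Z ‖ Z  match
              • retry:
                select{err,done} ‖ offer{err,done}  match label sets agree
                  • err:
                    end ‖ end  match
                  • done:
                    end ‖ end  match
        • more:
          send[Bool] ‖ recv[Bool]  match
            send[Bool] ‖ recv[Bool]  match
              send[Unit] ‖ recv[Unit]  match
                end ‖ end  match
        • done:
          recv[Bool] ‖ send[Bool]  match
            recv[Unit] ‖ send[Unit]  match
              recv[Str] ‖ send[Str]  match
                Z ‖ Z  match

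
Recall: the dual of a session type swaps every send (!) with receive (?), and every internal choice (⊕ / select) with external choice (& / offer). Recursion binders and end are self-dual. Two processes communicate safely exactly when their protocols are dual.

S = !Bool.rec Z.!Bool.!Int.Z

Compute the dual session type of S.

?Bool.rec Z.?Bool.?Int.Z

!Bool ↦ ?Bool
  rec Z ↦ rec Z  (rec unchanged)
    !Bool ↦ ?Bool
      !Int ↦ ?Int
        Z self-dual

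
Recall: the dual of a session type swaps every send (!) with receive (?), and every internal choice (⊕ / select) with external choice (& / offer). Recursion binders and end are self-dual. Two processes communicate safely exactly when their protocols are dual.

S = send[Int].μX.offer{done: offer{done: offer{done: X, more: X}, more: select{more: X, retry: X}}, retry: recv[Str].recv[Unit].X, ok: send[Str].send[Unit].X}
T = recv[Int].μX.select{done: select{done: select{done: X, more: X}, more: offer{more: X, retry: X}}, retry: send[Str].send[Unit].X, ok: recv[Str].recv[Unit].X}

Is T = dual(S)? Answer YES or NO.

send[Int] vs recv[Int]  ✓
  μX vs μX  ✓ (μ self-dual)
    offer{done,retry,ok} vs select{done,retry,ok}  ✓ labels match
      • done:
        offer{done,more} vs select{done,more}  ✓ labels match
          • done:
            offer{done,more} vs select{done,more}  ✓ labels match
              • done:
                X vs X  ✓
              • more:
                X vs X  ✓
          • more:
            select{more,retry} vs offer{more,retry}  ✓ labels match
              • more:
                X vs X  ✓
              • retry:
                X vs X  ✓
      • retry:
        recv[Str] vs send[Str]  ✓
          recv[Unit] vs send[Unit]  ✓
            X vs X  ✓
      • ok:
        send[Str] vs recv[Str]  ✓
          send[Unit] vs recv[Unit]  ✓
            X vs X  ✓

YES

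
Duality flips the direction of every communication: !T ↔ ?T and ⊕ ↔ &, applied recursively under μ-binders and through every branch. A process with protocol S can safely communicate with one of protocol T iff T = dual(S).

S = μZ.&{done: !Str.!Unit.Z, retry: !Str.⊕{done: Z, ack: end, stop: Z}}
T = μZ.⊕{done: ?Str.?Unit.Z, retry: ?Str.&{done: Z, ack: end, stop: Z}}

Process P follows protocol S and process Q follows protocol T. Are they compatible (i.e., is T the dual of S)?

μZ ‖ μZ  match (binder kept)
  &{done,retry} ‖ ⊕{done,retry}  match same labels
    [done]
      !Str ‖ ?Str  match
        !Unit ‖ ?Unit  match
          Z ‖ Z  match
    [retry]
      !Str ‖ ?Str  match
        ⊕{done,ack,stop} ‖ &{done,ack,stop}  match same labels
          [done]
            Z ‖ Z  match
          [ack]
            end ‖ end  match
          [stop]
            Z ‖ Z  match

YES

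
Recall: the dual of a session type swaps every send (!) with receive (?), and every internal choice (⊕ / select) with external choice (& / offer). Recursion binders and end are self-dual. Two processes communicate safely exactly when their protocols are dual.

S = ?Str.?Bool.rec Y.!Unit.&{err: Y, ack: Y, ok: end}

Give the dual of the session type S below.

?Str = !Str
  ?Bool = !Bool
    rec Y = rec Y  (binder kept)
      !Unit = ?Unit
        &{err,ack,ok} = +{err,ack,ok}  (external→internal)
          case err:
            dual(Y) = Y
          case ack:
            dual(Y) = Y
          case ok:
            dual(end) = end

!Str.!Bool.rec Y.?Unit.+{err: Y, ack: Y, ok: end}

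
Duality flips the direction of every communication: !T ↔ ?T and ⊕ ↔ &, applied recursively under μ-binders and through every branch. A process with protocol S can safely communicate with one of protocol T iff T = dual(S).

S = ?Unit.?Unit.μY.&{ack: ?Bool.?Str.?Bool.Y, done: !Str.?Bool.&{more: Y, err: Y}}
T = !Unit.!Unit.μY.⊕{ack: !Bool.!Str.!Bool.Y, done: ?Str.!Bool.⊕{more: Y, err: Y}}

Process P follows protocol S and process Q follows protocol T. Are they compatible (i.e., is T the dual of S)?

YES

?Unit | !Unit  ok
  ?Unit | !Unit  ok
    μY | μY  ok (rec unchanged)
      &{ack,done} | ⊕{ack,done}  ok labels match
        [ack]
          ?Bool | !Bool  ok
            ?Str | !Str  ok
              ?Bool | !Bool  ok
                Y | Y  ok
        [done]
          !Str | ?Str  ok
            ?Bool | !Bool  ok
              &{more,err} | ⊕{more,err}  ok labels match
                [more]
                  Y | Y  ok
                [err]
                  Y | Y  ok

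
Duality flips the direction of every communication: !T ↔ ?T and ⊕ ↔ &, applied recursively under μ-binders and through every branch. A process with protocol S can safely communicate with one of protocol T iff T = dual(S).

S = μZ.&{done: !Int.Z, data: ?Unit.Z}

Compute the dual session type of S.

μZ.⊕{done: ?Int.Z, data: !Unit.Z}

μZ = μZ  (rec unchanged)
  &{done,data} = ⊕{done,data}  (external→internal)
    [done]
      !Int = ?Int
        Z self-dual
    [data]
      ?Unit = !Unit
        Z self-dual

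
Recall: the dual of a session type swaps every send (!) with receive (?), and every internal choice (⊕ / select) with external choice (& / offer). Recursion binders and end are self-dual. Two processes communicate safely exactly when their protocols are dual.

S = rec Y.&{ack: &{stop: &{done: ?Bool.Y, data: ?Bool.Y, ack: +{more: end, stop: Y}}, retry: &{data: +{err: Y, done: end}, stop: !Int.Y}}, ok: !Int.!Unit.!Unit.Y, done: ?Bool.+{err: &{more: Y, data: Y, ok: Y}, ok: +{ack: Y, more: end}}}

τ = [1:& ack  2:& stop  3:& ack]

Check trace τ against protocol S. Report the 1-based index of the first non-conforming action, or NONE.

NONE

[1] & ack  ok  cont: &{stop: &{done: ?Bool.rec Y.…, data: ?Bool.rec Y.…, ack: +{more: end, stop: rec Y.…}}, retry: &{data: +{err: rec Y.…, done: end}, stop: !Int.rec Y.…}}
[2] & stop  ok  cont: &{done: ?Bool.rec Y.…, data: ?Bool.rec Y.…, ack: +{more: end, stop: rec Y.…}}
[3] & ack  ok  cont: +{more: end, stop: rec Y.…}
τ conforms to S (length 3)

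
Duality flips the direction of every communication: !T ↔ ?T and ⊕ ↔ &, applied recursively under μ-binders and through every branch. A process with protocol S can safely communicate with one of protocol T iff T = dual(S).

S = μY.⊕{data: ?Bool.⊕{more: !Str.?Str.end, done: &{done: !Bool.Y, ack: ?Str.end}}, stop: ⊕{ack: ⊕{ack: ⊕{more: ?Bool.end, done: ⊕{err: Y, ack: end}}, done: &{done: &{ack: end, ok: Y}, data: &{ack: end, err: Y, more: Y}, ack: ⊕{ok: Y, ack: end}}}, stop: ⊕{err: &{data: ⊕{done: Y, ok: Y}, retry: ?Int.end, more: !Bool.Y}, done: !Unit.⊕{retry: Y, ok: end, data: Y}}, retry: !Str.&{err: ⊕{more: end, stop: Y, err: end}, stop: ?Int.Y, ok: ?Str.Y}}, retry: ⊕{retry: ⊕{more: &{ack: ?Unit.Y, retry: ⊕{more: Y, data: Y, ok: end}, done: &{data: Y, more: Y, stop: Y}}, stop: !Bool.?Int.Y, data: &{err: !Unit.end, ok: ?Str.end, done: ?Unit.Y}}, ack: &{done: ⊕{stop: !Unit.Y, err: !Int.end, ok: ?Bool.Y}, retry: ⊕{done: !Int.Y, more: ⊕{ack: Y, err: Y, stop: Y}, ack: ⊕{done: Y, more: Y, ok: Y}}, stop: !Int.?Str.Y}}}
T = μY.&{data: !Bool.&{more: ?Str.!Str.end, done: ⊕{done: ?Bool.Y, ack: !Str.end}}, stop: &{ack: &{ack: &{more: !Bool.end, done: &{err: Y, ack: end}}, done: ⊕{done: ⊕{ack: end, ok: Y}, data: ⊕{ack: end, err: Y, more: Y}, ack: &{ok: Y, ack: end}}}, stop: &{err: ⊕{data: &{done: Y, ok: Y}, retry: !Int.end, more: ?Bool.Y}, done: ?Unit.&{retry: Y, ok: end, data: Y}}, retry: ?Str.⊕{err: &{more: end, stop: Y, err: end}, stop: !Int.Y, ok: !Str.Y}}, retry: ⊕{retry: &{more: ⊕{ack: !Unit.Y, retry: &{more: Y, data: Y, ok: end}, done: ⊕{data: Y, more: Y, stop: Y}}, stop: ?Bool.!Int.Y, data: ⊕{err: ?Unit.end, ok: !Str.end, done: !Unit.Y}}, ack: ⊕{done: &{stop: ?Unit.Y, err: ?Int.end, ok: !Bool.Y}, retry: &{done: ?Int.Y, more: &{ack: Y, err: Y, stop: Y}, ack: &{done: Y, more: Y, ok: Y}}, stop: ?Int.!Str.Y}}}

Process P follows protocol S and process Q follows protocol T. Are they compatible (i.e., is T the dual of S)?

NO

μY ‖ μY  match (rec unchanged)
  ⊕{data,stop,retry} ‖ &{data,stop,retry}  match labels match
    [data]
      ?Bool ‖ !Bool  match
        ⊕{more,done} ‖ &{more,done}  match labels match
          [more]
            !Str ‖ ?Str  match
              ?Str ‖ !Str  match
                end ‖ end  match
          [done]
            &{done,ack} ‖ ⊕{done,ack}  match labels match
              [done]
                !Bool ‖ ?Bool  match
                  Y ‖ Y  match
              [ack]
                ?Str ‖ !Str  match
                  end ‖ end  match
    [stop]
      ⊕{ack,stop,retry} ‖ &{ack,stop,retry}  match labels match
        [ack]
          ⊕{ack,done} ‖ &{ack,done}  match labels match
            [ack]
              ⊕{more,done} ‖ &{more,done}  match labels match
                [more]
                  ?Bool ‖ !Bool  match
                    end ‖ end  match
                [done]
                  ⊕{err,ack} ‖ &{err,ack}  match labels match
                    [err]
                      Y ‖ Y  match
                    [ack]
                      end ‖ end  match
            [done]
              &{done,data,ack} ‖ ⊕{done,data,ack}  match labels match
                [done]
                  &{ack,ok} ‖ ⊕{ack,ok}  match labels match
                    [ack]
                      end ‖ end  match
                    [ok]
                      Y ‖ Y  match
                [data]
                  &{ack,err,more} ‖ ⊕{ack,err,more}  match labels match
                    [ack]
                      end ‖ end  match
                    [err]
                      Y ‖ Y  match
                    [more]
                      Y ‖ Y  match
                [ack]
                  ⊕{ok,ack} ‖ &{ok,ack}  match labels match
                    [ok]
                      Y ‖ Y  match
                    [ack]
                      end ‖ end  match
        [stop]
          ⊕{err,done} ‖ &{err,done}  match labels match
            [err]
              &{data,retry,more} ‖ ⊕{data,retry,more}  match labels match
                [data]
                  ⊕{done,ok} ‖ &{done,ok}  match labels match
                    [done]
                      Y ‖ Y  match
                    [ok]
                      Y ‖ Y  match
                [retry]
                  ?Int ‖ !Int  match
                    end ‖ end  match
                [more]
                  !Bool ‖ ?Bool  match
                    Y ‖ Y  match
            [done]
              !Unit ‖ ?Unit  match
                ⊕{retry,ok,data} ‖ &{retry,ok,data}  match labels match
                  [retry]
                    Y ‖ Y  match
                  [ok]
                    end ‖ end  match
                  [data]
                    Y ‖ Y  match
        [retry]
          !Str ‖ ?Str  match
            &{err,stop,ok} ‖ ⊕{err,stop,ok}  match labels match
              [err]
                ⊕{more,stop,err} ‖ &{more,stop,err}  match labels match
                  [more]
                    end ‖ end  match
                  [stop]
                    Y ‖ Y  match
                  [err]
                    end ‖ end  match
              [stop]
                ?Int ‖ !Int  match
                  Y ‖ Y  match
              [ok]
                ?Str ‖ !Str  match
                  Y ‖ Y  match
    [retry]
      ⊕{retry,ack} ‖ ⊕{retry,ack}  ✗ choice polarity not flipped — not dual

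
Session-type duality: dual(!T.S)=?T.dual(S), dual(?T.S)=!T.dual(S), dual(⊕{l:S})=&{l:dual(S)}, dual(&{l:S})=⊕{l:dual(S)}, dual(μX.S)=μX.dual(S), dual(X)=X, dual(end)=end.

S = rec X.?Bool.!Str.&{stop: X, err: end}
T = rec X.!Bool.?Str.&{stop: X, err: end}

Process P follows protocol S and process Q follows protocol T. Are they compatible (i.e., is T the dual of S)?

NO

rec X ‖ rec X  match (rec unchanged)
  ?Bool ‖ !Bool  match
    !Str ‖ ?Str  match
      &{stop,err} ‖ &{stop,err}  ✗ choice polarity not flipped — not dual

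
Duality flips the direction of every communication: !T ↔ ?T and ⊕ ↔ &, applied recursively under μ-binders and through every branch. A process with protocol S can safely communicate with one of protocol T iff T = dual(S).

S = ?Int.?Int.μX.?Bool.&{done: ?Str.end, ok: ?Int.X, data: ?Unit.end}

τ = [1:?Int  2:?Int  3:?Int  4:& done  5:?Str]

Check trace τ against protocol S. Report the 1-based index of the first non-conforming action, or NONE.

3

[1] ?Int  ✓  cont: ?Int.μX.…
[2] ?Int  ✓  cont: μX.…
[3] got ?Int, protocol expects ?Bool  ✗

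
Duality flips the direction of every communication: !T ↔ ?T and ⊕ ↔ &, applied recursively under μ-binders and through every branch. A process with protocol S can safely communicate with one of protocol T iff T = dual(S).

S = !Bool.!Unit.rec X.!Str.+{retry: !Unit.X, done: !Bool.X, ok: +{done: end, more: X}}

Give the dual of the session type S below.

?Bool.?Unit.rec X.?Str.&{retry: ?Unit.X, done: ?Bool.X, ok: &{done: end, more: X}}

!Bool = ?Bool
  !Unit = ?Unit
    rec X = rec X  (μ self-dual)
      !Str = ?Str
        +{retry,done,ok} = &{retry,done,ok}  (internal→external)
          [retry]
            !Unit = ?Unit
              X self-dual
          [done]
            !Bool = ?Bool
              X self-dual
          [ok]
            +{done,more} = &{done,more}  (internal→external)
              [done]
                end self-dual
              [more]
                X self-dual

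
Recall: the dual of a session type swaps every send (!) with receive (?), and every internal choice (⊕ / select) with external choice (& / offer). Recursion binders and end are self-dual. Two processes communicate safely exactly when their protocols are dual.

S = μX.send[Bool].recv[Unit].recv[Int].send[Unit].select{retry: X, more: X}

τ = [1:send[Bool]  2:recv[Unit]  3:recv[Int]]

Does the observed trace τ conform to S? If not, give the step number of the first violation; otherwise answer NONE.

[1] send[Bool]  ok  now at recv[Unit].recv[Int].send[Unit].select{retry: μX.…, more: μX.…}
[2] recv[Unit]  ok  now at recv[Int].send[Unit].select{retry: μX.…, more: μX.…}
[3] recv[Int]  ok  now at send[Unit].select{retry: μX.…, more: μX.…}
τ conforms to S (length 3)

NONE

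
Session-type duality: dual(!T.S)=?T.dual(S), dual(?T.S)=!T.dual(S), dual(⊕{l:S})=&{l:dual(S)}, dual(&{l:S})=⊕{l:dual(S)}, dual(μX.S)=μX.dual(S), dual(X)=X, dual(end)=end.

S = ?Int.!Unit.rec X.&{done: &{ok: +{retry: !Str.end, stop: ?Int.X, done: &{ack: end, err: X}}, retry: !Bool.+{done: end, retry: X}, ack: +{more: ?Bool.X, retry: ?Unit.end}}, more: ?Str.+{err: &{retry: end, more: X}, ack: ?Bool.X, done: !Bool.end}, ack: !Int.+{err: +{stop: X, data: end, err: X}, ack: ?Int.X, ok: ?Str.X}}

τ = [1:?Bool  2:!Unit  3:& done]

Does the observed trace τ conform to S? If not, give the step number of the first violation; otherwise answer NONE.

1

@1 got ?Bool, protocol expects ?Int  ✗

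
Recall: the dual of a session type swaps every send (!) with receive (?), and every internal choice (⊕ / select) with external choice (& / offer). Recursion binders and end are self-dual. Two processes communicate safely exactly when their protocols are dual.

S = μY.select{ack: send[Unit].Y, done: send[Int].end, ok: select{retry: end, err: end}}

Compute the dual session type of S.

μY.offer{ack: recv[Unit].Y, done: recv[Int].end, ok: offer{retry: end, err: end}}

μY ↦ μY  (μ self-dual)
  select{ack,done,ok} ↦ offer{ack,done,ok}  (⊕→&)
    • ack:
      send[Unit] ↦ recv[Unit]
        Y self-dual
    • done:
      send[Int] ↦ recv[Int]
        end self-dual
    • ok:
      select{retry,err} ↦ offer{retry,err}  (⊕→&)
        • retry:
          end self-dual
        • err:
          end self-dual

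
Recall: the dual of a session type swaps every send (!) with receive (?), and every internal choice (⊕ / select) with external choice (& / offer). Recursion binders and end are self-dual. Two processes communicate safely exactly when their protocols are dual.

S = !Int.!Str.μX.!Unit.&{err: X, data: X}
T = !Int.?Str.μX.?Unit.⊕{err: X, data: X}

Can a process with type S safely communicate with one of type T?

!Int vs !Int  ✗ same direction on both sides — not dual

NO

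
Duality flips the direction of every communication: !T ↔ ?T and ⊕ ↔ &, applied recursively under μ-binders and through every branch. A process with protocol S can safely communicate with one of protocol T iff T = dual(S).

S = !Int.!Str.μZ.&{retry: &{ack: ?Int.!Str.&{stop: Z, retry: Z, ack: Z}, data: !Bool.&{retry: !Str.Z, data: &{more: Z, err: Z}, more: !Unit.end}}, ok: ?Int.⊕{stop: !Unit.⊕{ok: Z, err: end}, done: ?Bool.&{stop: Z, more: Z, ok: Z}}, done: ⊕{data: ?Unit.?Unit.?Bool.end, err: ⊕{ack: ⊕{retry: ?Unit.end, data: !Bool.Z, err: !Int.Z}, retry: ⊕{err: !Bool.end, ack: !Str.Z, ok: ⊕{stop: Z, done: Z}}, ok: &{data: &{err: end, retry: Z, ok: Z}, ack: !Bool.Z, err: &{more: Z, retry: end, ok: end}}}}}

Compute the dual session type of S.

!Int → ?Int
  !Str → ?Str
    μZ → μZ  (rec unchanged)
      &{retry,ok,done} → ⊕{retry,ok,done}  (&→⊕)
        [retry]
          &{ack,data} → ⊕{ack,data}  (&→⊕)
            [ack]
              ?Int → !Int
                !Str → ?Str
                  &{stop,retry,ack} → ⊕{stop,retry,ack}  (&→⊕)
                    [stop]
                      Z self-dual
                    [retry]
                      Z self-dual
                    [ack]
                      Z self-dual
            [data]
              !Bool → ?Bool
                &{retry,data,more} → ⊕{retry,data,more}  (&→⊕)
                  [retry]
                    !Str → ?Str
                      Z self-dual
                  [data]
                    &{more,err} → ⊕{more,err}  (&→⊕)
                      [more]
                        Z self-dual
                      [err]
                        Z self-dual
                  [more]
                    !Unit → ?Unit
                      end self-dual
        [ok]
          ?Int → !Int
            ⊕{stop,done} → &{stop,done}  (⊕→&)
              [stop]
                !Unit → ?Unit
                  ⊕{ok,err} → &{ok,err}  (⊕→&)
                    [ok]
                      Z self-dual
                    [err]
                      end self-dual
              [done]
                ?Bool → !Bool
                  &{stop,more,ok} → ⊕{stop,more,ok}  (&→⊕)
                    [stop]
                      Z self-dual
                    [more]
                      Z self-dual
                    [ok]
                      Z self-dual
        [done]
          ⊕{data,err} → &{data,err}  (⊕→&)
            [data]
              ?Unit → !Unit
                ?Unit → !Unit
                  ?Bool → !Bool
                    end self-dual
            [err]
              ⊕{ack,retry,ok} → &{ack,retry,ok}  (⊕→&)
                [ack]
                  ⊕{retry,data,err} → &{retry,data,err}  (⊕→&)
                    [retry]
                      ?Unit → !Unit
                        end self-dual
                    [data]
                      !Bool → ?Bool
                        Z self-dual
                    [err]
                      !Int → ?Int
                        Z self-dual
                [retry]
                  ⊕{err,ack,ok} → &{err,ack,ok}  (⊕→&)
                    [err]
                      !Bool → ?Bool
                        end self-dual
                    [ack]
                      !Str → ?Str
                        Z self-dual
                    [ok]
                      ⊕{stop,done} → &{stop,done}  (⊕→&)
                        [stop]
                          Z self-dual
                        [done]
                          Z self-dual
                [ok]
                  &{data,ack,err} → ⊕{data,ack,err}  (&→⊕)
                    [data]
                      &{err,retry,ok} → ⊕{err,retry,ok}  (&→⊕)
                        [err]
                          end self-dual
                        [retry]
                          Z self-dual
                        [ok]
                          Z self-dual
                    [ack]
                      !Bool → ?Bool
                        Z self-dual
                    [err]
                      &{more,retry,ok} → ⊕{more,retry,ok}  (&→⊕)
                        [more]
                          Z self-dual
                        [retry]
                          end self-dual
                        [ok]
                          end self-dual

?Int.?Str.μZ.⊕{retry: ⊕{ack: !Int.?Str.⊕{stop: Z, retry: Z, ack: Z}, data: ?Bool.⊕{retry: ?Str.Z, data: ⊕{more: Z, err: Z}, more: ?Unit.end}}, ok: !Int.&{stop: ?Unit.&{ok: Z, err: end}, done: !Bool.⊕{stop: Z, more: Z, ok: Z}}, done: &{data: !Unit.!Unit.!Bool.end, err: &{ack: &{retry: !Unit.end, data: ?Bool.Z, err: ?Int.Z}, retry: &{err: ?Bool.end, ack: ?Str.Z, ok: &{stop: Z, done: Z}}, ok: ⊕{data: ⊕{err: end, retry: Z, ok: Z}, ack: ?Bool.Z, err: ⊕{more: Z, retry: end, ok: end}}}}}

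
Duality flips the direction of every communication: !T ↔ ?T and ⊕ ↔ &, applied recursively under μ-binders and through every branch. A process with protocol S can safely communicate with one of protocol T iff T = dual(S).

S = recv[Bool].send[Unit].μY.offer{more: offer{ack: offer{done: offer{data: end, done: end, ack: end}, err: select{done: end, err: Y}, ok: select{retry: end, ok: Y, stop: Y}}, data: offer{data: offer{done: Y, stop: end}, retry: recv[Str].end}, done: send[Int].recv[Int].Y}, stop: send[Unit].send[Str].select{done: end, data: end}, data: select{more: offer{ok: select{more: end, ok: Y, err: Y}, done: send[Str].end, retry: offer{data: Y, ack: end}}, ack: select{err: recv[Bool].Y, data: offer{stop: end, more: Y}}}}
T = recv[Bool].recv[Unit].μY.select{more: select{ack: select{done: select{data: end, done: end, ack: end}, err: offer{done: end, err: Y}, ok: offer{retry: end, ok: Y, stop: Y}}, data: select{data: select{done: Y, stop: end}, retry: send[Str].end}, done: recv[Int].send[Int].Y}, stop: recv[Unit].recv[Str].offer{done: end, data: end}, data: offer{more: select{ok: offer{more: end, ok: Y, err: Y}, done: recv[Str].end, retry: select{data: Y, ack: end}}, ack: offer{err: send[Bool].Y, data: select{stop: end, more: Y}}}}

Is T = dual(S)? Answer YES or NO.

NO

recv[Bool] vs recv[Bool]  ✗ same direction on both sides — not dual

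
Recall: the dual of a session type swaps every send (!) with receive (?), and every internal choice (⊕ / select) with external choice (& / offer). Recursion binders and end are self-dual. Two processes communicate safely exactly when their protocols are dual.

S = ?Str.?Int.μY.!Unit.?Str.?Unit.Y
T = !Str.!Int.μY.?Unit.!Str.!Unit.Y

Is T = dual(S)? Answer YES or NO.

?Str ‖ !Str  ✓
  ?Int ‖ !Int  ✓
    μY ‖ μY  ✓ (rec unchanged)
      !Unit ‖ ?Unit  ✓
        ?Str ‖ !Str  ✓
          ?Unit ‖ !Unit  ✓
            Y ‖ Y  ✓

YES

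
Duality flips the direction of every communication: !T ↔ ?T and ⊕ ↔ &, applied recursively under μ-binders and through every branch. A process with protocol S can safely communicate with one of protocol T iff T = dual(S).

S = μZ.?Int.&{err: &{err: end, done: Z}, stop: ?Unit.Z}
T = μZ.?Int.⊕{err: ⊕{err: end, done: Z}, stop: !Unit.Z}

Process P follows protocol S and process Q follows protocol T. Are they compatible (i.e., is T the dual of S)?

NO

μZ ‖ μZ  match (rec unchanged)
  ?Int ‖ ?Int  ✗ same direction on both sides — not dual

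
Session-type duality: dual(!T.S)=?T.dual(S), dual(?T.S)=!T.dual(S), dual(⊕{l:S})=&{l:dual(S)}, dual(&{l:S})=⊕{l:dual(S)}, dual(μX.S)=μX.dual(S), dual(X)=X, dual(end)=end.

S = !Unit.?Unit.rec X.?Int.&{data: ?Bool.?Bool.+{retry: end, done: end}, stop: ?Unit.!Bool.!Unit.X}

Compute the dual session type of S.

!Unit → ?Unit
  ?Unit → !Unit
    rec X → rec X  (binder kept)
      ?Int → !Int
        &{data,stop} → +{data,stop}  (offer→select)
          case data:
            ?Bool → !Bool
              ?Bool → !Bool
                +{retry,done} → &{retry,done}  (internal→external)
                  case retry:
                    end self-dual
                  case done:
                    end self-dual
          case stop:
            ?Unit → !Unit
              !Bool → ?Bool
                !Unit → ?Unit
                  X self-dual

?Unit.!Unit.rec X.!Int.+{data: !Bool.!Bool.&{retry: end, done: end}, stop: !Unit.?Bool.?Unit.X}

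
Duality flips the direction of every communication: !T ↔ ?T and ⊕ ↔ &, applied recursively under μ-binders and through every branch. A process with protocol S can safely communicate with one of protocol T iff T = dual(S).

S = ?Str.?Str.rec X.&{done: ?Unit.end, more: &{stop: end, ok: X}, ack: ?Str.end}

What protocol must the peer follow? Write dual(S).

?Str = !Str
  ?Str = !Str
    rec X = rec X  (μ self-dual)
      &{done,more,ack} = +{done,more,ack}  (external→internal)
        [done]
          ?Unit = !Unit
            dual(end) = end
        [more]
          &{stop,ok} = +{stop,ok}  (external→internal)
            [stop]
              dual(end) = end
            [ok]
              dual(X) = X
        [ack]
          ?Str = !Str
            dual(end) = end

!Str.!Str.rec X.+{done: !Unit.end, more: +{stop: end, ok: X}, ack: !Str.end}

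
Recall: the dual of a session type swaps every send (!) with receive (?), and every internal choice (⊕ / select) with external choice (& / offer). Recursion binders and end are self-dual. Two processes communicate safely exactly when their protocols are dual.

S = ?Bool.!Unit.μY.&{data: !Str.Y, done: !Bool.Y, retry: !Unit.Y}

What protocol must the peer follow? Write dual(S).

!Bool.?Unit.μY.⊕{data: ?Str.Y, done: ?Bool.Y, retry: ?Unit.Y}

?Bool = !Bool
  !Unit = ?Unit
    μY = μY  (rec unchanged)
      &{data,done,retry} = ⊕{data,done,retry}  (external→internal)
        [data]
          !Str = ?Str
            Y ↦ Y
        [done]
          !Bool = ?Bool
            Y ↦ Y
        [retry]
          !Unit = ?Unit
            Y ↦ Y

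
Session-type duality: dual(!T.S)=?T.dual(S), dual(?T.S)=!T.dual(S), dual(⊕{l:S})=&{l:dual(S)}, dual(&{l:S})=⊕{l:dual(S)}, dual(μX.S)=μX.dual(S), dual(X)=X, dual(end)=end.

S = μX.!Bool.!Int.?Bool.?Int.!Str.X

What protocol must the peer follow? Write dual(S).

μX.?Bool.?Int.!Bool.!Int.?Str.X

μX ↦ μX  (binder kept)
  !Bool ↦ ?Bool
    !Int ↦ ?Int
      ?Bool ↦ !Bool
        ?Int ↦ !Int
          !Str ↦ ?Str
            dual(X) = X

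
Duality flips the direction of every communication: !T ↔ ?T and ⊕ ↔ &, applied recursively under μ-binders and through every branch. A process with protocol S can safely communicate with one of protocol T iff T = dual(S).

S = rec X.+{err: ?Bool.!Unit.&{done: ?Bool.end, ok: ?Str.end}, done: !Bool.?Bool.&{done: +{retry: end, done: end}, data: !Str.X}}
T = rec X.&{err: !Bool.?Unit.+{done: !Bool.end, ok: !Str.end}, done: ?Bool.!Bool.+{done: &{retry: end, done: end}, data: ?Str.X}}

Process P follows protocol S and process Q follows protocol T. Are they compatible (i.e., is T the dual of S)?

YES

rec X vs rec X  ok (binder kept)
  +{err,done} vs &{err,done}  ok label sets agree
    • err:
      ?Bool vs !Bool  ok
        !Unit vs ?Unit  ok
          &{done,ok} vs +{done,ok}  ok label sets agree
            • done:
              ?Bool vs !Bool  ok
                end vs end  ok
            • ok:
              ?Str vs !Str  ok
                end vs end  ok
    • done:
      !Bool vs ?Bool  ok
        ?Bool vs !Bool  ok
          &{done,data} vs +{done,data}  ok label sets agree
            • done:
              +{retry,done} vs &{retry,done}  ok label sets agree
                • retry:
                  end vs end  ok
                • done:
                  end vs end  ok
            • data:
              !Str vs ?Str  ok
                X vs X  ok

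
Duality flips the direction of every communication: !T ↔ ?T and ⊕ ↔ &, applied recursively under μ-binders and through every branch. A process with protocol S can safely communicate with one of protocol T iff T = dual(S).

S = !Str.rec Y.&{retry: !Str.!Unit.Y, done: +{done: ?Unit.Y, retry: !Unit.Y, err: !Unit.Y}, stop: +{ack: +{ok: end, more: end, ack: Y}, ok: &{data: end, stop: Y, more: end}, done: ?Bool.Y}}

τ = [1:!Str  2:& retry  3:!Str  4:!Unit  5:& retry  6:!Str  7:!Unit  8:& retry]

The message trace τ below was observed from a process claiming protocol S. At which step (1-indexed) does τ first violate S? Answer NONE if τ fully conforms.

NONE

step 1: !Str  ok  state: rec Y.…
step 2: & retry  ok  state: !Str.!Unit.rec Y.…
step 3: !Str  ok  state: !Unit.rec Y.…
step 4: !Unit  ok  state: rec Y.…
step 5: & retry  ok  state: !Str.!Unit.rec Y.…
step 6: !Str  ok  state: !Unit.rec Y.…
step 7: !Unit  ok  state: rec Y.…
step 8: & retry  ok  state: !Str.!Unit.rec Y.…
all 8 steps conform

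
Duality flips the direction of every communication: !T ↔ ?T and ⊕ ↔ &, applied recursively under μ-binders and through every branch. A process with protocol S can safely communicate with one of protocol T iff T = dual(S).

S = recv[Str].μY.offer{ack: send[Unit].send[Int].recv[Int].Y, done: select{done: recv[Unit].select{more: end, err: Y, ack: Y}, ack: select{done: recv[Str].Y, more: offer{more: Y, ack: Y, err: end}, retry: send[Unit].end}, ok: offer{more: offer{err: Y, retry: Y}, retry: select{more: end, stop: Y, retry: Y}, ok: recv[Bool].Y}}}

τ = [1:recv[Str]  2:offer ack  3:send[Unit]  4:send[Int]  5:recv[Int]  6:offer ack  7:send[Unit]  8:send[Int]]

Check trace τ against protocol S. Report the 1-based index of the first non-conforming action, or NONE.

step 1: recv[Str]  ✓  residual = μY.…
step 2: offer ack  ✓  residual = send[Unit].send[Int].recv[Int].μY.…
step 3: send[Unit]  ✓  residual = send[Int].recv[Int].μY.…
step 4: send[Int]  ✓  residual = recv[Int].μY.…
step 5: recv[Int]  ✓  residual = μY.…
step 6: offer ack  ✓  residual = send[Unit].send[Int].recv[Int].μY.…
step 7: send[Unit]  ✓  residual = send[Int].recv[Int].μY.…
step 8: send[Int]  ✓  residual = recv[Int].μY.…
all 8 steps conform

NONE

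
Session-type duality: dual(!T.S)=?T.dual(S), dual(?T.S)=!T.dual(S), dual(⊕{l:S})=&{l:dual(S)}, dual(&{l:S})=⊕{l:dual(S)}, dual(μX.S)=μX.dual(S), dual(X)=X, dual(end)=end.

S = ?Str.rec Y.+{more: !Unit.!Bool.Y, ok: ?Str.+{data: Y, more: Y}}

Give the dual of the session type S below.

?Str = !Str
  rec Y = rec Y  (rec unchanged)
    +{more,ok} = &{more,ok}  (internal→external)
      case more:
        !Unit = ?Unit
          !Bool = ?Bool
            Y self-dual
      case ok:
        ?Str = !Str
          +{data,more} = &{data,more}  (internal→external)
            case data:
              Y self-dual
            case more:
              Y self-dual

!Str.rec Y.&{more: ?Unit.?Bool.Y, ok: !Str.&{data: Y, more: Y}}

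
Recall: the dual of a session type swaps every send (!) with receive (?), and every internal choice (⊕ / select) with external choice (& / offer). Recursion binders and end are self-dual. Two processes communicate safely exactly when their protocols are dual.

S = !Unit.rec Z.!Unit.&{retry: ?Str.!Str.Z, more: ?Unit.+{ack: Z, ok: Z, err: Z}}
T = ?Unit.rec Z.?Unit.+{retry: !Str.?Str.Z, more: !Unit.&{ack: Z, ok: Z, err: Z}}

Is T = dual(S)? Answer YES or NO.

YES

!Unit | ?Unit  match
  rec Z | rec Z  match (μ self-dual)
    !Unit | ?Unit  match
      &{retry,more} | +{retry,more}  match label sets agree
        case retry:
          ?Str | !Str  match
            !Str | ?Str  match
              Z | Z  match
        case more:
          ?Unit | !Unit  match
            +{ack,ok,err} | &{ack,ok,err}  match label sets agree
              case ack:
                Z | Z  match
              case ok:
                Z | Z  match
              case err:
                Z | Z  match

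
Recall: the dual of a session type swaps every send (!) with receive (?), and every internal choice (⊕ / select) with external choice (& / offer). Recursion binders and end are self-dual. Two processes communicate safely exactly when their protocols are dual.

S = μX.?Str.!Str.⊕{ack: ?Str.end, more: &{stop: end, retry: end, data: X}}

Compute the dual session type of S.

μX ↦ μX  (μ self-dual)
  ?Str ↦ !Str
    !Str ↦ ?Str
      ⊕{ack,more} ↦ &{ack,more}  (select→offer)
        case ack:
          ?Str ↦ !Str
            end self-dual
        case more:
          &{stop,retry,data} ↦ ⊕{stop,retry,data}  (offer→select)
            case stop:
              end self-dual
            case retry:
              end self-dual
            case data:
              X self-dual

μX.!Str.?Str.&{ack: !Str.end, more: ⊕{stop: end, retry: end, data: X}}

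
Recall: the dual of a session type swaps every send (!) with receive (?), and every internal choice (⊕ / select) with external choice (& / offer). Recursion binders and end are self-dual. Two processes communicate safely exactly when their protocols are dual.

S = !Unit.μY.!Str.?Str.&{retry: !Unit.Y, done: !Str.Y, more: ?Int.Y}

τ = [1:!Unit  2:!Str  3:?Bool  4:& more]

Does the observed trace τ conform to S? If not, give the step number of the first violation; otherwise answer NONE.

@1 !Unit  ✓  cont: μY.…
@2 !Str  ✓  cont: ?Str.&{retry: !Unit.μY.…, done: !Str.μY.…, more: ?Int.μY.…}
@3 got ?Bool, protocol expects ?Str  ✗

3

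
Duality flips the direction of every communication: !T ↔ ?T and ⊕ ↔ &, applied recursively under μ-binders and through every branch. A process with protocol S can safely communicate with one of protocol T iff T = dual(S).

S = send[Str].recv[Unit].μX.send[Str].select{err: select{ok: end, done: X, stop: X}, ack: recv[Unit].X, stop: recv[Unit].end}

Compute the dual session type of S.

recv[Str].send[Unit].μX.recv[Str].offer{err: offer{ok: end, done: X, stop: X}, ack: send[Unit].X, stop: send[Unit].end}

send[Str] ↦ recv[Str]
  recv[Unit] ↦ send[Unit]
    μX ↦ μX  (μ self-dual)
      send[Str] ↦ recv[Str]
        select{err,ack,stop} ↦ offer{err,ack,stop}  (⊕→&)
          case err:
            select{ok,done,stop} ↦ offer{ok,done,stop}  (⊕→&)
              case ok:
                end ↦ end
              case done:
                X ↦ X
              case stop:
                X ↦ X
          case ack:
            recv[Unit] ↦ send[Unit]
              X ↦ X
          case stop:
            recv[Unit] ↦ send[Unit]
              end ↦ end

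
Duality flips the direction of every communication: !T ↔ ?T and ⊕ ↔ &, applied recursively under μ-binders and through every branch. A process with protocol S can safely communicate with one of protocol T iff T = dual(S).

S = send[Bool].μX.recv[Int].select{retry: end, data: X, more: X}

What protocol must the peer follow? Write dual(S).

send[Bool] = recv[Bool]
  μX = μX  (rec unchanged)
    recv[Int] = send[Int]
      select{retry,data,more} = offer{retry,data,more}  (⊕→&)
        [retry]
          end self-dual
        [data]
          X self-dual
        [more]
          X self-dual

recv[Bool].μX.send[Int].offer{retry: end, data: X, more: X}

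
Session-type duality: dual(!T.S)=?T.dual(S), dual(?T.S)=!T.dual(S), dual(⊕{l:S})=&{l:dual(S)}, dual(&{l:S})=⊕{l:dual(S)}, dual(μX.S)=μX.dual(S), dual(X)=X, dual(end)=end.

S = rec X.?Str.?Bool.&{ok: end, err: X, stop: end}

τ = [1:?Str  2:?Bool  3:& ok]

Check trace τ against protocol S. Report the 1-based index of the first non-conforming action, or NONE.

NONE

step 1: ?Str  match  now at ?Bool.&{ok: end, err: rec X.…, stop: end}
step 2: ?Bool  match  now at &{ok: end, err: rec X.…, stop: end}
step 3: & ok  match  now at end
all 3 steps conform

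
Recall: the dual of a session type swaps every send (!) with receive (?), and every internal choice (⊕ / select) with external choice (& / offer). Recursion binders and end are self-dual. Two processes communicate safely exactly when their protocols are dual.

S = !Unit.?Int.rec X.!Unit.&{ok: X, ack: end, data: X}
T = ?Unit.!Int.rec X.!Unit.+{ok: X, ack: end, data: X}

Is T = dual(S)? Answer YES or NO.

NO

!Unit | ?Unit  match
  ?Int | !Int  match
    rec X | rec X  match (rec unchanged)
      !Unit | !Unit  ✗ same direction on both sides — not dual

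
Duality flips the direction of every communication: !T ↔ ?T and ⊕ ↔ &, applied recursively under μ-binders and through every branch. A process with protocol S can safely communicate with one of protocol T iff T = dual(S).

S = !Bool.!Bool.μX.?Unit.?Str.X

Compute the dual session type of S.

!Bool → ?Bool
  !Bool → ?Bool
    μX → μX  (binder kept)
      ?Unit → !Unit
        ?Str → !Str
          X ↦ X

?Bool.?Bool.μX.!Unit.!Str.X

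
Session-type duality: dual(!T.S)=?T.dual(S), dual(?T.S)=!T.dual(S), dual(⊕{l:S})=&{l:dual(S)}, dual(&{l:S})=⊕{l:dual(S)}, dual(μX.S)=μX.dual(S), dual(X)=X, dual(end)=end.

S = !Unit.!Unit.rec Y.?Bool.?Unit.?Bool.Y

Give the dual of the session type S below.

?Unit.?Unit.rec Y.!Bool.!Unit.!Bool.Y

!Unit = ?Unit
  !Unit = ?Unit
    rec Y = rec Y  (μ self-dual)
      ?Bool = !Bool
        ?Unit = !Unit
          ?Bool = !Bool
            Y self-dual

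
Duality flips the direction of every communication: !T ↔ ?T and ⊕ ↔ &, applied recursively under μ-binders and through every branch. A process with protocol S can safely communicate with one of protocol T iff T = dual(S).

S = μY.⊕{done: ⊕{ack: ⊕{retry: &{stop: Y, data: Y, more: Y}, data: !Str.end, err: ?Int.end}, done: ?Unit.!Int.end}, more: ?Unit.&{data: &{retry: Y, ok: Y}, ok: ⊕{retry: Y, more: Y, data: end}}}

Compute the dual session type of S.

μY.&{done: &{ack: &{retry: ⊕{stop: Y, data: Y, more: Y}, data: ?Str.end, err: !Int.end}, done: !Unit.?Int.end}, more: !Unit.⊕{data: ⊕{retry: Y, ok: Y}, ok: &{retry: Y, more: Y, data: end}}}

μY → μY  (binder kept)
  ⊕{done,more} → &{done,more}  (select→offer)
    • done:
      ⊕{ack,done} → &{ack,done}  (select→offer)
        • ack:
          ⊕{retry,data,err} → &{retry,data,err}  (select→offer)
            • retry:
              &{stop,data,more} → ⊕{stop,data,more}  (external→internal)
                • stop:
                  Y self-dual
                • data:
                  Y self-dual
                • more:
                  Y self-dual
            • data:
              !Str → ?Str
                end self-dual
            • err:
              ?Int → !Int
                end self-dual
        • done:
          ?Unit → !Unit
            !Int → ?Int
              end self-dual
    • more:
      ?Unit → !Unit
        &{data,ok} → ⊕{data,ok}  (external→internal)
          • data:
            &{retry,ok} → ⊕{retry,ok}  (external→internal)
              • retry:
                Y self-dual
              • ok:
                Y self-dual
          • ok:
            ⊕{retry,more,data} → &{retry,more,data}  (select→offer)
              • retry:
                Y self-dual
              • more:
                Y self-dual
              • data:
                end self-dual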